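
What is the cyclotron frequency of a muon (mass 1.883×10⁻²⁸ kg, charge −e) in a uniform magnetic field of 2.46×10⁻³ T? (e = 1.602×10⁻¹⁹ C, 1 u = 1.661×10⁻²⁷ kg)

f = |q|B/(2πm).
f = (1.602×10⁻¹⁹)(2.46×10⁻³)/(2π·1.883×10⁻²⁸) ≈ 3.33×10⁵ Hz.

f ≈ 3.33×10⁵ Hz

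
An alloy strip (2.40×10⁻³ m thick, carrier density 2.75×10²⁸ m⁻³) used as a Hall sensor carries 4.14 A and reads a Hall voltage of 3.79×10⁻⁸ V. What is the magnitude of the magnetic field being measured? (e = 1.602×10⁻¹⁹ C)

B ≈ 0.0968 T

From V_H = IB/(n e t), B = V_H n e t / I.
B = (3.79×10⁻⁸)(2.75×10²⁸)(1.602×10⁻¹⁹)(2.40×10⁻³)/4.14 ≈ 0.0968 T.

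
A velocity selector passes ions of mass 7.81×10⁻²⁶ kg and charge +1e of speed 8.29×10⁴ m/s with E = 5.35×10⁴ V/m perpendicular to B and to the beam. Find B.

B = 0.645 T

Balance of forces in the selector: qE = qvB ⇒ B = E/v.
B = 5.35×10⁴/8.29×10⁴ = 0.645 T.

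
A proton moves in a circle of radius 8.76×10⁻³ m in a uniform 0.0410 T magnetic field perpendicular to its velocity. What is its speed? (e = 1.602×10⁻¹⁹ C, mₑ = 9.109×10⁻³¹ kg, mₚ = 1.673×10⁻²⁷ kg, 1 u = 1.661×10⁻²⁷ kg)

From |q|vB = mv²/r, v = |q|Br/m.
v = (1.602×10⁻¹⁹)(0.0410)(8.76×10⁻³)/1.673×10⁻²⁷ ≈ 3.44×10⁴ m/s.

v ≈ 3.44×10⁴ m/s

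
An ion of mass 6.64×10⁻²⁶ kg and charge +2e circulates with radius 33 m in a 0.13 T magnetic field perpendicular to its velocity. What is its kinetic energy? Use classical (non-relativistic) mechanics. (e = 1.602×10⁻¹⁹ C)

v = |q|Br/m, then KE = ½mv² = (qBr)²/(2m).
v = (3.204×10⁻¹⁹)(0.13)(33)/6.64×10⁻²⁶ ≈ 2.070×10⁷ m/s.
KE = ½(6.64×10⁻²⁶)(2.070×10⁷)² ≈ 1.4×10⁻¹¹ J.

KE ≈ 1.4×10⁻¹¹ J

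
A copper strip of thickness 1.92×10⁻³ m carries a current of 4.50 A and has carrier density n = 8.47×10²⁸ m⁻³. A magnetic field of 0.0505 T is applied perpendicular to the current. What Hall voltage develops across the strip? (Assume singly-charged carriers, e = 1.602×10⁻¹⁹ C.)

V_H = IB/(n e t).
V_H = (4.50)(0.0505)/((8.47×10²⁸)(1.602×10⁻¹⁹)(1.92×10⁻³)) ≈ 8.72×10⁻⁹ V.

V_H ≈ 8.72×10⁻⁹ V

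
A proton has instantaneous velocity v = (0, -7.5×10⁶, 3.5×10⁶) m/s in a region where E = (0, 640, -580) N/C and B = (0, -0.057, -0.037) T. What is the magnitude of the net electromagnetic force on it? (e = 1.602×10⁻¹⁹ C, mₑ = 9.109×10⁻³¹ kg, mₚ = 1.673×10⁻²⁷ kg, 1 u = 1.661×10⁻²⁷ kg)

|F| ≈ 7.64×10⁻¹⁴ N

v×B = (4.77×10⁵, 0, 0) N/C.
E + v×B = (4.77×10⁵, 640, -580) N/C.
F = q(E + v×B) = (1.602×10⁻¹⁹ C)·(4.77×10⁵, 640, -580) = (7.64×10⁻¹⁴, 1.03×10⁻¹⁶, -9.29×10⁻¹⁷) N.
|F| = 7.64×10⁻¹⁴ N.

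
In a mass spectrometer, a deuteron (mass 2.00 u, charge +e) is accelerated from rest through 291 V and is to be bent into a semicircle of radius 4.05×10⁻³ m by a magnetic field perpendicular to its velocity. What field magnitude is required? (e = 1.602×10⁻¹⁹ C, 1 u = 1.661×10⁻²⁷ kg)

B ≈ 0.858 T

v = √(2|q|V/m) = √(2·1.602×10⁻¹⁹·291/3.322×10⁻²⁷) ≈ 1.675×10⁵ m/s.
B = mv/(|q|r) = (3.322×10⁻²⁷)(1.675×10⁵)/((1.602×10⁻¹⁹)(4.05×10⁻³)) ≈ 0.858 T.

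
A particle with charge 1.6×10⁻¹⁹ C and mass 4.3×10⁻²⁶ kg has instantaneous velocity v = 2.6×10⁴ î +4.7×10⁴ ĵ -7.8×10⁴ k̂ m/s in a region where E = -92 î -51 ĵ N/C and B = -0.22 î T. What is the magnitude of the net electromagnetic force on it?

|F| ≈ 3.20×10⁻¹⁵ N

v×B = (0, 1.72×10⁴, 1.03×10⁴) N/C.
E + v×B = (-92.0, 1.71×10⁴, 1.03×10⁴) N/C.
F = q(E + v×B) = (1.6×10⁻¹⁹ C)·(-92.0, 1.71×10⁴, 1.03×10⁴) = (-1.47×10⁻¹⁷, 2.74×10⁻¹⁵, 1.65×10⁻¹⁵) N.
|F| = 3.20×10⁻¹⁵ N.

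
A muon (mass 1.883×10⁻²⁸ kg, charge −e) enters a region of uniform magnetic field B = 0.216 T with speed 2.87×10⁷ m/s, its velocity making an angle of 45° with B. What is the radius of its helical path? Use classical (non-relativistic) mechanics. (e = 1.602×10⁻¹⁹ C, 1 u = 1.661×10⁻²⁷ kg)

v⊥ = v sinθ = 2.87×10⁷·sin45° ≈ 2.029×10⁷ m/s.
r = m v⊥/(|q|B) = (1.883×10⁻²⁸)(2.029×10⁷)/((1.602×10⁻¹⁹)(0.216)) ≈ 0.110 m.

r ≈ 0.110 m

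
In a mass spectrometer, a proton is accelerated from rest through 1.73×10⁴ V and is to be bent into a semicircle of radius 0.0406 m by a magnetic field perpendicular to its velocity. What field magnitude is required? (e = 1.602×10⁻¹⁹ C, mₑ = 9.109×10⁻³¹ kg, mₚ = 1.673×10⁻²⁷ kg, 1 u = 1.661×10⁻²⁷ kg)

B ≈ 0.468 T

v = √(2|q|V/m) = √(2·1.602×10⁻¹⁹·1.73×10⁴/1.673×10⁻²⁷) ≈ 1.820×10⁶ m/s.
B = mv/(|q|r) = (1.673×10⁻²⁷)(1.820×10⁶)/((1.602×10⁻¹⁹)(0.0406)) ≈ 0.468 T.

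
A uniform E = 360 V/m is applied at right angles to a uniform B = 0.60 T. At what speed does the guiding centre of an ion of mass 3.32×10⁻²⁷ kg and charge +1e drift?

In crossed fields the guiding centre drifts at v_d = |E×B|/B² = E/B, independent of charge and mass.
v_d = 360/0.60 = 600 m/s.

v_d ≈ 600 m/s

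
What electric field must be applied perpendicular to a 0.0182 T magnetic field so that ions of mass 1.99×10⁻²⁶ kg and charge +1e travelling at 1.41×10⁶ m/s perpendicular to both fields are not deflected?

For straight-line motion qE = qvB, so E = vB.
E = 1.41×10⁶ × 0.0182 = 2.57×10⁴ V/m.

E = 2.57×10⁴ V/m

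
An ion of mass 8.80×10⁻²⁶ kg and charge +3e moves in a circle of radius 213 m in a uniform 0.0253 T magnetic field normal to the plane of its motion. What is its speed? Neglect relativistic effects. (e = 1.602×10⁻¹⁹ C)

From |q|vB = mv²/r, v = |q|Br/m.
v = (4.806×10⁻¹⁹)(0.0253)(213)/8.80×10⁻²⁶ ≈ 2.94×10⁷ m/s.

v ≈ 2.94×10⁷ m/s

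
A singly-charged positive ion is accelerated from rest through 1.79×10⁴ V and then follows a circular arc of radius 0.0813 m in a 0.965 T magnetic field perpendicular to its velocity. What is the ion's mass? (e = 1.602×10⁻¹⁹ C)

m ≈ 2.75×10⁻²⁶ kg

Combine |q|V = ½mv² and r = mv/(|q|B): eliminate v to get m = qB²r²/(2V).
m = (1.602×10⁻¹⁹)(0.965)²(0.0813)²/(2·1.79×10⁴) ≈ 2.75×10⁻²⁶ kg.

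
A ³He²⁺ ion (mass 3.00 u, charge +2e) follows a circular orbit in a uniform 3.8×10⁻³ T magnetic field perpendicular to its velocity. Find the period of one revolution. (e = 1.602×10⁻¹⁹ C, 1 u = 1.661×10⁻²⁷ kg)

The cyclotron period depends only on m, q, B: T = 2πm/(|q|B).
T = 2π(4.983×10⁻²⁷)/((3.204×10⁻¹⁹)(3.8×10⁻³)) ≈ 2.6×10⁻⁵ s.

T ≈ 2.6×10⁻⁵ s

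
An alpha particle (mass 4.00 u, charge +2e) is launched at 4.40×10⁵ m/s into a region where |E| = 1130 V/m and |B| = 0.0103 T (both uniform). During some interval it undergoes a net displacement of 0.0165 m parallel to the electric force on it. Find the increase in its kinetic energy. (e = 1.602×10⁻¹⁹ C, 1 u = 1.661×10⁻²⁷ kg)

ΔKE ≈ 5.97×10⁻¹⁸ J

The magnetic force is always ⟂ v and does no work; only the electric force changes KE.
ΔKE = F_E · d = |q|E d = (3.204×10⁻¹⁹)(1130)(0.0165) ≈ 5.97×10⁻¹⁸ J.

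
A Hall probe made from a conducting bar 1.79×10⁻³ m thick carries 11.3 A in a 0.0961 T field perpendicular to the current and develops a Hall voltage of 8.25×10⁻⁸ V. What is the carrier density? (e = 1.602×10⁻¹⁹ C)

n ≈ 4.59×10²⁸ m⁻³

From V_H = IB/(n e t), n = IB/(V_H e t).
n = (11.3)(0.0961)/((8.25×10⁻⁸)(1.602×10⁻¹⁹)(1.79×10⁻³)) ≈ 4.59×10²⁸ m⁻³.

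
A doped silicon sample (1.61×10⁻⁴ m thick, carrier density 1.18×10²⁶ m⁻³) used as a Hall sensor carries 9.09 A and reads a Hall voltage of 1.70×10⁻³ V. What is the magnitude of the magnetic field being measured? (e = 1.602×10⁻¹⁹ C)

From V_H = IB/(n e t), B = V_H n e t / I.
B = (1.70×10⁻³)(1.18×10²⁶)(1.602×10⁻¹⁹)(1.61×10⁻⁴)/9.09 ≈ 0.569 T.

B ≈ 0.569 T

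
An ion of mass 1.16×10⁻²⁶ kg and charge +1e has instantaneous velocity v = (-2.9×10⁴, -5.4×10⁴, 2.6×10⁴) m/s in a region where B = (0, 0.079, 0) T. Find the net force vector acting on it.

v×B = (-2050, 0, -2290) N/C.
F = q v×B = (1.602×10⁻¹⁹ C)·(-2050, 0, -2290) = (-3.29×10⁻¹⁶, 0, -3.67×10⁻¹⁶) N.

F ≈ (-3.29×10⁻¹⁶, 0, -3.67×10⁻¹⁶) N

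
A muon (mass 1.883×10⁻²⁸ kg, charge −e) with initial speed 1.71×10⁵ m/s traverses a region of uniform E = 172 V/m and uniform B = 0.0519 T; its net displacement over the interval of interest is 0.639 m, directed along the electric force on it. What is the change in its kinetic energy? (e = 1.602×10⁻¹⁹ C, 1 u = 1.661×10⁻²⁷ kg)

ΔKE ≈ 1.76×10⁻¹⁷ J

The magnetic force is always ⟂ v and does no work; only the electric force changes KE.
ΔKE = F_E · d = |q|E d = (1.602×10⁻¹⁹)(172)(0.639) ≈ 1.76×10⁻¹⁷ J.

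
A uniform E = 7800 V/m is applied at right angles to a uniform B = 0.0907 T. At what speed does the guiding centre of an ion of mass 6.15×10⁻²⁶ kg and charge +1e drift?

v_d ≈ 8.60×10⁴ m/s

The steady drift has the magnetic force balancing the electric force, so v_d = E/B.
v_d = 7800/0.0907 = 8.60×10⁴ m/s.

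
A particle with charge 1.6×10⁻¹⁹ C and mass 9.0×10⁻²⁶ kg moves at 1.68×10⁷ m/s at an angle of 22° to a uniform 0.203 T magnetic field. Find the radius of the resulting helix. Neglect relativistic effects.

r ≈ 17.4 m

v⊥ = v sinθ = 1.68×10⁷·sin22° ≈ 6.293×10⁶ m/s.
r = m v⊥/(|q|B) = (9.0×10⁻²⁶)(6.293×10⁶)/((1.6×10⁻¹⁹)(0.203)) ≈ 17.4 m.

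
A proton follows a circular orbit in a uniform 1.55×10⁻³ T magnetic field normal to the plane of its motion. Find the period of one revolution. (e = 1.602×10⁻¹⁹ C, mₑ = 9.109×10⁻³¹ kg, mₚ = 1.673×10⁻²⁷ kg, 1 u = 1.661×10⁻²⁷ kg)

The cyclotron period depends only on m, q, B: T = 2πm/(|q|B).
T = 2π(1.673×10⁻²⁷)/((1.602×10⁻¹⁹)(1.55×10⁻³)) ≈ 4.23×10⁻⁵ s.

T ≈ 4.23×10⁻⁵ s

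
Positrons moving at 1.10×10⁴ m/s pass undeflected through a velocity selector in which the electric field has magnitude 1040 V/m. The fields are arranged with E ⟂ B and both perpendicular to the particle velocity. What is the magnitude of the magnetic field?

Balance of forces in the selector: qE = qvB ⇒ B = E/v.
B = 1040/1.10×10⁴ = 0.0945 T.

B = 0.0945 T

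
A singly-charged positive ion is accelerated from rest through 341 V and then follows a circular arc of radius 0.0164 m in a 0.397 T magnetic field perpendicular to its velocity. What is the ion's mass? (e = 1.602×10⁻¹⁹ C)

Combine |q|V = ½mv² and r = mv/(|q|B): eliminate v to get m = qB²r²/(2V).
m = (1.602×10⁻¹⁹)(0.397)²(0.0164)²/(2·341) ≈ 9.96×10⁻²⁷ kg.

m ≈ 9.96×10⁻²⁷ kg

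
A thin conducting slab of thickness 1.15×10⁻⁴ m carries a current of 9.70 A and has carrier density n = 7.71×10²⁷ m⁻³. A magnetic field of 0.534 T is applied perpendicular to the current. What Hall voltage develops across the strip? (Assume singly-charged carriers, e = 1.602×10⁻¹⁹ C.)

V_H ≈ 3.65×10⁻⁵ V

V_H = IB/(n e t).
V_H = (9.70)(0.534)/((7.71×10²⁷)(1.602×10⁻¹⁹)(1.15×10⁻⁴)) ≈ 3.65×10⁻⁵ V.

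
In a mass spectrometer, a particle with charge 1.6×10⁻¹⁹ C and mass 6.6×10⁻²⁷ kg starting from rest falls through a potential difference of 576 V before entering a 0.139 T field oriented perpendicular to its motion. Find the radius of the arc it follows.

r ≈ 0.0496 m

Acceleration: |q|V = ½mv² ⇒ v = √(2|q|V/m) = √(2·1.6×10⁻¹⁹·576/6.6×10⁻²⁷) ≈ 1.671×10⁵ m/s.
In the field: r = mv/(|q|B) = (6.6×10⁻²⁷)(1.671×10⁵)/((1.6×10⁻¹⁹)(0.139)) ≈ 0.0496 m.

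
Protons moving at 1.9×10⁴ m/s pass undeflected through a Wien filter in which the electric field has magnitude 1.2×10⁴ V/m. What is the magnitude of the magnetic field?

B = 0.63 T

Balance of forces in the selector: qE = qvB ⇒ B = E/v.
B = 1.2×10⁴/1.9×10⁴ = 0.63 T.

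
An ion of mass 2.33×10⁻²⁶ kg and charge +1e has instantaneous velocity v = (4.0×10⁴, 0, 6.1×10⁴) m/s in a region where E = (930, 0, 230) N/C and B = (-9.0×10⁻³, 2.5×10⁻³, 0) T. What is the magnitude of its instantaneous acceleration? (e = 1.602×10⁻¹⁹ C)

v×B = (-152, -549, 100) N/C.
E + v×B = (778, -549, 330) N/C.
F = q(E + v×B) = (1.602×10⁻¹⁹ C)·(778, -549, 330) = (1.25×10⁻¹⁶, -8.79×10⁻¹⁷, 5.29×10⁻¹⁷) N.
|a| = |F|/m = 1.614×10⁻¹⁶/2.33×10⁻²⁶ ≈ 6.93×10⁹ m/s².

|a| ≈ 6.93×10⁹ m/s²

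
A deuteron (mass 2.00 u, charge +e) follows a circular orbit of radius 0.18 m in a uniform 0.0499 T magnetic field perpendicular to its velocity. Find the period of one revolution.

The cyclotron period depends only on m, q, B: T = 2πm/(|q|B).
T = 2π(3.322×10⁻²⁷)/((1.602×10⁻¹⁹)(0.0499)) ≈ 2.61×10⁻⁶ s.

T ≈ 2.61×10⁻⁶ s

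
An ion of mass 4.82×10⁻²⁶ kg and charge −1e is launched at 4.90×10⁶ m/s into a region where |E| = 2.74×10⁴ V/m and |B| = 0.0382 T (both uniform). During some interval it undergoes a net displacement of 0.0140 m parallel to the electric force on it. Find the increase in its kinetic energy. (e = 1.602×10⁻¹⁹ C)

The magnetic force is always ⟂ v and does no work; only the electric force changes KE.
ΔKE = F_E · d = |q|E d = (1.602×10⁻¹⁹)(2.74×10⁴)(0.0140) ≈ 6.15×10⁻¹⁷ J.

ΔKE ≈ 6.15×10⁻¹⁷ J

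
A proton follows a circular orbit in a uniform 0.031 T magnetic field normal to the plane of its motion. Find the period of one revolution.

The cyclotron period depends only on m, q, B: T = 2πm/(|q|B).
T = 2π(1.673×10⁻²⁷)/((1.602×10⁻¹⁹)(0.031)) ≈ 2.1×10⁻⁶ s.

T ≈ 2.1×10⁻⁶ s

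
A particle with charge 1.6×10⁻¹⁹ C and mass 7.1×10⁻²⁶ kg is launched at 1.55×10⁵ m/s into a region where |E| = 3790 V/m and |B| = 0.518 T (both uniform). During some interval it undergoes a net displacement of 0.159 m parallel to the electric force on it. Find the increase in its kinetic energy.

The magnetic force is always ⟂ v and does no work; only the electric force changes KE.
ΔKE = F_E · d = |q|E d = (1.6×10⁻¹⁹)(3790)(0.159) ≈ 9.64×10⁻¹⁷ J.

ΔKE ≈ 9.64×10⁻¹⁷ J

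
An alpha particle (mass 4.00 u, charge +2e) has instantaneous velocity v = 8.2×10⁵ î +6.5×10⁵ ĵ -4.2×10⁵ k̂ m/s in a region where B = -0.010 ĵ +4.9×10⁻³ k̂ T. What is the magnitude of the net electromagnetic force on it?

v×B = (-1020, -4020, -8200) N/C.
F = q v×B = (3.204×10⁻¹⁹ C)·(-1020, -4020, -8200) = (-3.25×10⁻¹⁶, -1.29×10⁻¹⁵, -2.63×10⁻¹⁵) N.
|F| = 2.94×10⁻¹⁵ N.

|F| ≈ 2.94×10⁻¹⁵ N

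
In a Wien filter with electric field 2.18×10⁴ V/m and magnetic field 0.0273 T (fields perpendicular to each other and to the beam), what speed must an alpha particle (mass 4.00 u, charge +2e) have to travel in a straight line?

Zero net Lorentz force requires |qE| = |q v×B|, i.e. E = vB.
v = E/B = 2.18×10⁴/0.0273 = 7.99×10⁵ m/s.

v = 7.99×10⁵ m/s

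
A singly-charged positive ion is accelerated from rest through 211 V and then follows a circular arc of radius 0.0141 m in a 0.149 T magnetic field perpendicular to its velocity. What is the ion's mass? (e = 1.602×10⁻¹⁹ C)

m ≈ 1.68×10⁻²⁷ kg

Combine |q|V = ½mv² and r = mv/(|q|B): eliminate v to get m = qB²r²/(2V).
m = (1.602×10⁻¹⁹)(0.149)²(0.0141)²/(2·211) ≈ 1.68×10⁻²⁷ kg.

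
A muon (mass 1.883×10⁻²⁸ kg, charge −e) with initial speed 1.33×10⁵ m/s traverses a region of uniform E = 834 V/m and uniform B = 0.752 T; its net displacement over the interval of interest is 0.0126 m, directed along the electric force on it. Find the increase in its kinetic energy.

The magnetic force is always ⟂ v and does no work; only the electric force changes KE.
ΔKE = F_E · d = |q|E d = (1.602×10⁻¹⁹)(834)(0.0126) ≈ 1.68×10⁻¹⁸ J.

ΔKE ≈ 1.68×10⁻¹⁸ J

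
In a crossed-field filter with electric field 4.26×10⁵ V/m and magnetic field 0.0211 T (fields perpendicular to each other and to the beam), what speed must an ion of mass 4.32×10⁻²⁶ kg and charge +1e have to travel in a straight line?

v = 2.02×10⁷ m/s

Zero net Lorentz force requires |qE| = |q v×B|, i.e. E = vB.
v = E/B = 4.26×10⁵/0.0211 = 2.02×10⁷ m/s.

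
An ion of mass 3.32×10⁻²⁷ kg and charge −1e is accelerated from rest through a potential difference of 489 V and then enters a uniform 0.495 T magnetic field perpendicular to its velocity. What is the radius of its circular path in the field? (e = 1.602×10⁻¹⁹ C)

Acceleration: |q|V = ½mv² ⇒ v = √(2|q|V/m) = √(2·1.602×10⁻¹⁹·489/3.32×10⁻²⁷) ≈ 2.172×10⁵ m/s.
In the field: r = mv/(|q|B) = (3.32×10⁻²⁷)(2.172×10⁵)/((1.602×10⁻¹⁹)(0.495)) ≈ 9.09×10⁻³ m.

r ≈ 9.09×10⁻³ m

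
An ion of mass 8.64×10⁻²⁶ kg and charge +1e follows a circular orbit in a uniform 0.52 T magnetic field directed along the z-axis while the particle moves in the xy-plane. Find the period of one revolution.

The cyclotron period depends only on m, q, B: T = 2πm/(|q|B).
T = 2π(8.64×10⁻²⁶)/((1.602×10⁻¹⁹)(0.52)) ≈ 6.5×10⁻⁶ s.

T ≈ 6.5×10⁻⁶ s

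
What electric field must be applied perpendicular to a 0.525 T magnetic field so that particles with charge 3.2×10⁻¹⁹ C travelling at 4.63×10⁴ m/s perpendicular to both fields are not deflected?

For straight-line motion qE = qvB, so E = vB.
E = 4.63×10⁴ × 0.525 = 2.43×10⁴ V/m.

E = 2.43×10⁴ V/m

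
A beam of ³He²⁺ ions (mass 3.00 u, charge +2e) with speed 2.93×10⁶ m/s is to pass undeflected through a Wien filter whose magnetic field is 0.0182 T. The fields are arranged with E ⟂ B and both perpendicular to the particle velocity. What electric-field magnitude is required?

For straight-line motion qE = qvB, so E = vB.
E = 2.93×10⁶ × 0.0182 = 5.33×10⁴ V/m.

E = 5.33×10⁴ V/m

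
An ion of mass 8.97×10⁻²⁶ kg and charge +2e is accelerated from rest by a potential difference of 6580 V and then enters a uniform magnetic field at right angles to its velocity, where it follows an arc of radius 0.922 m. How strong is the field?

B ≈ 0.0658 T

v = √(2|q|V/m) = √(2·3.204×10⁻¹⁹·6580/8.97×10⁻²⁶) ≈ 2.168×10⁵ m/s.
B = mv/(|q|r) = (8.97×10⁻²⁶)(2.168×10⁵)/((3.204×10⁻¹⁹)(0.922)) ≈ 0.0658 T.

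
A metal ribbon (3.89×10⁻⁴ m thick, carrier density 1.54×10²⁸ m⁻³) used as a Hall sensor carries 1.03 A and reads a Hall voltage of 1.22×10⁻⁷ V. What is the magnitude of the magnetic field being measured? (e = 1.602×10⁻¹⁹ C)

From V_H = IB/(n e t), B = V_H n e t / I.
B = (1.22×10⁻⁷)(1.54×10²⁸)(1.602×10⁻¹⁹)(3.89×10⁻⁴)/1.03 ≈ 0.114 T.

B ≈ 0.114 T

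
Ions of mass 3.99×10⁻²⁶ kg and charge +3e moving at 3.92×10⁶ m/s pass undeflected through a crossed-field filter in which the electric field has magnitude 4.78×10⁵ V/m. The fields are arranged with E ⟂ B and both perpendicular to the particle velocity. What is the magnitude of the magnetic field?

Balance of forces in the selector: qE = qvB ⇒ B = E/v.
B = 4.78×10⁵/3.92×10⁶ = 0.122 T.

B = 0.122 T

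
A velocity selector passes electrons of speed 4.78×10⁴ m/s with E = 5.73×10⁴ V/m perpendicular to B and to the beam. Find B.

B = 1.20 T

Balance of forces in the selector: qE = qvB ⇒ B = E/v.
B = 5.73×10⁴/4.78×10⁴ = 1.20 T.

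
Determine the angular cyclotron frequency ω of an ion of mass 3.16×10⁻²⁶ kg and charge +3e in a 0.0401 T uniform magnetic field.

ω = |q|B/m.
ω = (4.806×10⁻¹⁹)(0.0401)/3.16×10⁻²⁶ ≈ 6.10×10⁵ rad/s.

ω ≈ 6.10×10⁵ rad/s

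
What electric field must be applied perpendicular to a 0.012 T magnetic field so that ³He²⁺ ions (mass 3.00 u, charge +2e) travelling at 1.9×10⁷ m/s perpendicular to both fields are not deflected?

For straight-line motion qE = qvB, so E = vB.
E = 1.9×10⁷ × 0.012 = 2.3×10⁵ V/m.

E = 2.3×10⁵ V/m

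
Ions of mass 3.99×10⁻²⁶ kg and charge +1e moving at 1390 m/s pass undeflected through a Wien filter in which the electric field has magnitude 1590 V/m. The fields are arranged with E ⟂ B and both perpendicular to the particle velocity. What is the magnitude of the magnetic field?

Balance of forces in the selector: qE = qvB ⇒ B = E/v.
B = 1590/1390 = 1.14 T.

B = 1.14 T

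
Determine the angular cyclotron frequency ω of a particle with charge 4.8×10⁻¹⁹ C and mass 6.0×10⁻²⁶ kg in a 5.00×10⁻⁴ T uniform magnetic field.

ω = |q|B/m.
ω = (4.8×10⁻¹⁹)(5.00×10⁻⁴)/6.0×10⁻²⁶ ≈ 4000 rad/s.

ω ≈ 4000 rad/s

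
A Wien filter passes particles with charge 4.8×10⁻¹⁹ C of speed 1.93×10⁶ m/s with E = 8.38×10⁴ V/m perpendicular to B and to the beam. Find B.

Balance of forces in the selector: qE = qvB ⇒ B = E/v.
B = 8.38×10⁴/1.93×10⁶ = 0.0434 T.

B = 0.0434 T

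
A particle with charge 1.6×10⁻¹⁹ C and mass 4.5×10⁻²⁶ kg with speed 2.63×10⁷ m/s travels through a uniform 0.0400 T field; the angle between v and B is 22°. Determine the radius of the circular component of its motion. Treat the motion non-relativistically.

r ≈ 69.3 m

v⊥ = v sinθ = 2.63×10⁷·sin22° ≈ 9.852×10⁶ m/s.
r = m v⊥/(|q|B) = (4.5×10⁻²⁶)(9.852×10⁶)/((1.6×10⁻¹⁹)(0.0400)) ≈ 69.3 m.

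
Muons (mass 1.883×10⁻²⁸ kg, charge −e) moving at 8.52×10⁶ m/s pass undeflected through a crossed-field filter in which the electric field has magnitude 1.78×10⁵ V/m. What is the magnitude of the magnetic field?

Balance of forces in the selector: qE = qvB ⇒ B = E/v.
B = 1.78×10⁵/8.52×10⁶ = 0.0209 T.

B = 0.0209 T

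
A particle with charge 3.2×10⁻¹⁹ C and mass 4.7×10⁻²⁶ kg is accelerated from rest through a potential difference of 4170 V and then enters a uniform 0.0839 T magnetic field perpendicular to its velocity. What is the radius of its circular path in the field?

Acceleration: |q|V = ½mv² ⇒ v = √(2|q|V/m) = √(2·3.2×10⁻¹⁹·4170/4.7×10⁻²⁶) ≈ 2.383×10⁵ m/s.
In the field: r = mv/(|q|B) = (4.7×10⁻²⁶)(2.383×10⁵)/((3.2×10⁻¹⁹)(0.0839)) ≈ 0.417 m.

r ≈ 0.417 m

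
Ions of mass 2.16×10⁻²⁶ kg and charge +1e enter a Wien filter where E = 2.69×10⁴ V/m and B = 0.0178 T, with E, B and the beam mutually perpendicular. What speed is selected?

Zero net Lorentz force requires |qE| = |q v×B|, i.e. E = vB.
v = E/B = 2.69×10⁴/0.0178 = 1.51×10⁶ m/s.

v = 1.51×10⁶ m/s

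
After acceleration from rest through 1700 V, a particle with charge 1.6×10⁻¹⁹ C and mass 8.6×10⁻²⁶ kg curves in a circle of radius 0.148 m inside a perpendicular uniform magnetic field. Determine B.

v = √(2|q|V/m) = √(2·1.6×10⁻¹⁹·1700/8.6×10⁻²⁶) ≈ 7.953×10⁴ m/s.
B = mv/(|q|r) = (8.6×10⁻²⁶)(7.953×10⁴)/((1.6×10⁻¹⁹)(0.148)) ≈ 0.289 T.

B ≈ 0.289 T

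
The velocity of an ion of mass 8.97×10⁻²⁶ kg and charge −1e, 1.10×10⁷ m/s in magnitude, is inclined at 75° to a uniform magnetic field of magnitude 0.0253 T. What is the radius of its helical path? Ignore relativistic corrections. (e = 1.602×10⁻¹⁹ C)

v⊥ = v sinθ = 1.10×10⁷·sin75° ≈ 1.063×10⁷ m/s.
r = m v⊥/(|q|B) = (8.97×10⁻²⁶)(1.063×10⁷)/((1.602×10⁻¹⁹)(0.0253)) ≈ 235 m.

r ≈ 235 m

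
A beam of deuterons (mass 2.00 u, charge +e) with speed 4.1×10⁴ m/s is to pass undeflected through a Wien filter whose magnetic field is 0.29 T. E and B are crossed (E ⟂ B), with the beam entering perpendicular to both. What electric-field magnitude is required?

For straight-line motion qE = qvB, so E = vB.
E = 4.1×10⁴ × 0.29 = 1.2×10⁴ V/m.

E = 1.2×10⁴ V/m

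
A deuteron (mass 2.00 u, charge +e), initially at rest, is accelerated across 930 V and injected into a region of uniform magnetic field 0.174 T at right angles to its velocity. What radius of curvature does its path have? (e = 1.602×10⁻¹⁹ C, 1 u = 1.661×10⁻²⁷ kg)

Acceleration: |q|V = ½mv² ⇒ v = √(2|q|V/m) = √(2·1.602×10⁻¹⁹·930/3.322×10⁻²⁷) ≈ 2.995×10⁵ m/s.
In the field: r = mv/(|q|B) = (3.322×10⁻²⁷)(2.995×10⁵)/((1.602×10⁻¹⁹)(0.174)) ≈ 0.0357 m.

r ≈ 0.0357 m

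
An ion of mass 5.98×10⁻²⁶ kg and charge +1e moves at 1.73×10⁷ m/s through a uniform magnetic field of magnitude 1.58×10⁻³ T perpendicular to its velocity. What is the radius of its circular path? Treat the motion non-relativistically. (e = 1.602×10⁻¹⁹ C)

The magnetic force provides the centripetal force: |q|vB = mv²/r.
r = mv/(|q|B) = (5.98×10⁻²⁶)(1.73×10⁷)/((1.602×10⁻¹⁹)(1.58×10⁻³)) ≈ 4090 m.

r ≈ 4090 m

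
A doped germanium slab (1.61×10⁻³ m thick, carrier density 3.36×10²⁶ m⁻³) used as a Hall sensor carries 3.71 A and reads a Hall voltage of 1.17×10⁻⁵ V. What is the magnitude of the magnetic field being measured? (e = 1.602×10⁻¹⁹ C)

From V_H = IB/(n e t), B = V_H n e t / I.
B = (1.17×10⁻⁵)(3.36×10²⁶)(1.602×10⁻¹⁹)(1.61×10⁻³)/3.71 ≈ 0.273 T.

B ≈ 0.273 T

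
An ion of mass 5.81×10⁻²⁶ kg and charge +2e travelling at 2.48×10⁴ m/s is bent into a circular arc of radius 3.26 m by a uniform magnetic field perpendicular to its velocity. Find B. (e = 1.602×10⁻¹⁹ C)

B ≈ 1.38×10⁻³ T

From |q|vB = mv²/r, B = mv/(|q|r).
B = (5.81×10⁻²⁶)(2.48×10⁴)/((3.204×10⁻¹⁹)(3.26)) ≈ 1.38×10⁻³ T.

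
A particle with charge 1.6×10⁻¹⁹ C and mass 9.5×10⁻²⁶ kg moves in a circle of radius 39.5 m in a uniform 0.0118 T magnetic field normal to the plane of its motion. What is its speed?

From |q|vB = mv²/r, v = |q|Br/m.
v = (1.6×10⁻¹⁹)(0.0118)(39.5)/9.5×10⁻²⁶ ≈ 7.85×10⁵ m/s.

v ≈ 7.85×10⁵ m/s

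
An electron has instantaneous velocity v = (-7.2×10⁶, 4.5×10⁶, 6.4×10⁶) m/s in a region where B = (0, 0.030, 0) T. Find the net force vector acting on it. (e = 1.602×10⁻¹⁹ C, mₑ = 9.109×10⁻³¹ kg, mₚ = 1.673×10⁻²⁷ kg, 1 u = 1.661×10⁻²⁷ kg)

v×B = (-1.92×10⁵, 0, -2.16×10⁵) N/C.
F = q v×B = (−1.602×10⁻¹⁹ C)·(-1.92×10⁵, 0, -2.16×10⁵) = (3.08×10⁻¹⁴, 0, 3.46×10⁻¹⁴) N.

F ≈ (3.08×10⁻¹⁴, 0, 3.46×10⁻¹⁴) N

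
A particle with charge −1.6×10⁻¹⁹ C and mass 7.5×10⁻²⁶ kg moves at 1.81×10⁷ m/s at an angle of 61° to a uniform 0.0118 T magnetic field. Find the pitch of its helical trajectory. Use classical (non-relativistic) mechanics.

v∥ = v cosθ = 1.81×10⁷·cos61° ≈ 8.775×10⁶ m/s.
T = 2πm/(|q|B) = 2π(7.5×10⁻²⁶)/((1.6×10⁻¹⁹)(0.0118)) ≈ 2.496×10⁻⁴ s.
pitch = v∥ T = (8.775×10⁶)(2.496×10⁻⁴) ≈ 2190 m.

p ≈ 2190 m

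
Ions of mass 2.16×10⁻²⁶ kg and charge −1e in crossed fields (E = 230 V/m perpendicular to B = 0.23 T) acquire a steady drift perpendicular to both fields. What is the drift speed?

The steady drift has the magnetic force balancing the electric force, so v_d = E/B.
v_d = 230/0.23 = 1000 m/s.

v_d ≈ 1000 m/s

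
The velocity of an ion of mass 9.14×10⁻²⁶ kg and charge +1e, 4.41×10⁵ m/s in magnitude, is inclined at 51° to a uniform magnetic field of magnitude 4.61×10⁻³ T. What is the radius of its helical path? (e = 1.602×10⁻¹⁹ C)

v⊥ = v sinθ = 4.41×10⁵·sin51° ≈ 3.427×10⁵ m/s.
r = m v⊥/(|q|B) = (9.14×10⁻²⁶)(3.427×10⁵)/((1.602×10⁻¹⁹)(4.61×10⁻³)) ≈ 42.4 m.

r ≈ 42.4 m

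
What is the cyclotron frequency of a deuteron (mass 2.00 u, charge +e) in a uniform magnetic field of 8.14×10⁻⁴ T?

f ≈ 6250 Hz

f = |q|B/(2πm).
f = (1.602×10⁻¹⁹)(8.14×10⁻⁴)/(2π·3.322×10⁻²⁷) ≈ 6250 Hz.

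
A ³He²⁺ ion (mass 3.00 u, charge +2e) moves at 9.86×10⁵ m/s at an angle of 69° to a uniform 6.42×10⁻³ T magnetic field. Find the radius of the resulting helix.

v⊥ = v sinθ = 9.86×10⁵·sin69° ≈ 9.205×10⁵ m/s.
r = m v⊥/(|q|B) = (4.983×10⁻²⁷)(9.205×10⁵)/((3.204×10⁻¹⁹)(6.42×10⁻³)) ≈ 2.23 m.

r ≈ 2.23 m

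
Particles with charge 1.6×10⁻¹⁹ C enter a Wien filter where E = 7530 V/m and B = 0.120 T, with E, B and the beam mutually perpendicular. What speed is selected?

v = 6.28×10⁴ m/s

Zero net Lorentz force requires |qE| = |q v×B|, i.e. E = vB.
v = E/B = 7530/0.120 = 6.28×10⁴ m/s.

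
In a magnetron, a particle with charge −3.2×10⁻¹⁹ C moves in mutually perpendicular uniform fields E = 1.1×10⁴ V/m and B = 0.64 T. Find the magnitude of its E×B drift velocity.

The E×B drift speed is v_d = E/B.
v_d = 1.1×10⁴/0.64 = 1.7×10⁴ m/s.

v_d ≈ 1.7×10⁴ m/s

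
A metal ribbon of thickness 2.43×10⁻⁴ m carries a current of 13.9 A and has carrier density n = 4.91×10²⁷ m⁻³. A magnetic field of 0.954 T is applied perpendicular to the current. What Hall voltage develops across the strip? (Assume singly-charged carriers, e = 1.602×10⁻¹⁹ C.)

V_H = IB/(n e t).
V_H = (13.9)(0.954)/((4.91×10²⁷)(1.602×10⁻¹⁹)(2.43×10⁻⁴)) ≈ 6.94×10⁻⁵ V.

V_H ≈ 6.94×10⁻⁵ V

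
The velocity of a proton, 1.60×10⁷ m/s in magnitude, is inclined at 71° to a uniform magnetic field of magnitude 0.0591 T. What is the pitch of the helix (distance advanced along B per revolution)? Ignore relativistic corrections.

v∥ = v cosθ = 1.60×10⁷·cos71° ≈ 5.209×10⁶ m/s.
T = 2πm/(|q|B) = 2π(1.673×10⁻²⁷)/((1.602×10⁻¹⁹)(0.0591)) ≈ 1.110×10⁻⁶ s.
pitch = v∥ T = (5.209×10⁶)(1.110×10⁻⁶) ≈ 5.78 m.

p ≈ 5.78 m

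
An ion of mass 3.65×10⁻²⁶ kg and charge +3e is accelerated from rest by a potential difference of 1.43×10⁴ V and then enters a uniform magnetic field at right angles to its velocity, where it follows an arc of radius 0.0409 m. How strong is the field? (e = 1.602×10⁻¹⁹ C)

v = √(2|q|V/m) = √(2·4.806×10⁻¹⁹·1.43×10⁴/3.65×10⁻²⁶) ≈ 6.137×10⁵ m/s.
B = mv/(|q|r) = (3.65×10⁻²⁶)(6.137×10⁵)/((4.806×10⁻¹⁹)(0.0409)) ≈ 1.14 T.

B ≈ 1.14 T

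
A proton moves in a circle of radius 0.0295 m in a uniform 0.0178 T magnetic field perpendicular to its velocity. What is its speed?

From |q|vB = mv²/r, v = |q|Br/m.
v = (1.602×10⁻¹⁹)(0.0178)(0.0295)/1.673×10⁻²⁷ ≈ 5.03×10⁴ m/s.

v ≈ 5.03×10⁴ m/s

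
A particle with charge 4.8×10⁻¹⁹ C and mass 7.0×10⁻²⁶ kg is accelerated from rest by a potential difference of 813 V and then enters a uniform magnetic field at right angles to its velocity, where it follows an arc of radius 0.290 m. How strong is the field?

v = √(2|q|V/m) = √(2·4.8×10⁻¹⁹·813/7.0×10⁻²⁶) ≈ 1.056×10⁵ m/s.
B = mv/(|q|r) = (7.0×10⁻²⁶)(1.056×10⁵)/((4.8×10⁻¹⁹)(0.290)) ≈ 0.0531 T.

B ≈ 0.0531 T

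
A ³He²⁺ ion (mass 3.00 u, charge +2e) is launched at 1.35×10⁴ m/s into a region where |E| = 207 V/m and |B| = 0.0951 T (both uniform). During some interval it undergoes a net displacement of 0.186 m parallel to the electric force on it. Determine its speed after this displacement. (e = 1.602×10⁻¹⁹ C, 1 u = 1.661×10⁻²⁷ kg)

v_f ≈ 7.16×10⁴ m/s

B does no work; ΔKE = |q|E d.
½mv_f² = ½mv₀² + |q|Ed = ½(4.983×10⁻²⁷)(1.35×10⁴)² + (3.204×10⁻¹⁹)(207)(0.186) ≈ 4.541×10⁻¹⁹ J + 1.234×10⁻¹⁷ J ≈ 1.279×10⁻¹⁷ J.
v_f = √(2·1.279×10⁻¹⁷/4.983×10⁻²⁷) ≈ 7.16×10⁴ m/s.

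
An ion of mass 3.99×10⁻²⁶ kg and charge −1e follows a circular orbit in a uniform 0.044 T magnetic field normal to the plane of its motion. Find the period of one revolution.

T ≈ 3.6×10⁻⁵ s

The cyclotron period depends only on m, q, B: T = 2πm/(|q|B).
T = 2π(3.99×10⁻²⁶)/((1.602×10⁻¹⁹)(0.044)) ≈ 3.6×10⁻⁵ s.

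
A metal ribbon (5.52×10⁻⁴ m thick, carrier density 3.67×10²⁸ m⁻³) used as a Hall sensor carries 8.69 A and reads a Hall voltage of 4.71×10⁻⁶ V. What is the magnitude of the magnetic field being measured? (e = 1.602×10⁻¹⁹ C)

B ≈ 1.76 T

From V_H = IB/(n e t), B = V_H n e t / I.
B = (4.71×10⁻⁶)(3.67×10²⁸)(1.602×10⁻¹⁹)(5.52×10⁻⁴)/8.69 ≈ 1.76 T.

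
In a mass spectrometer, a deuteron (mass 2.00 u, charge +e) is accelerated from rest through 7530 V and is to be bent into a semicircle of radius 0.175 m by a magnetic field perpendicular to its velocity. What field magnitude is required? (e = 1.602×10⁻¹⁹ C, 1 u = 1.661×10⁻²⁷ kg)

v = √(2|q|V/m) = √(2·1.602×10⁻¹⁹·7530/3.322×10⁻²⁷) ≈ 8.522×10⁵ m/s.
B = mv/(|q|r) = (3.322×10⁻²⁷)(8.522×10⁵)/((1.602×10⁻¹⁹)(0.175)) ≈ 0.101 T.

B ≈ 0.101 T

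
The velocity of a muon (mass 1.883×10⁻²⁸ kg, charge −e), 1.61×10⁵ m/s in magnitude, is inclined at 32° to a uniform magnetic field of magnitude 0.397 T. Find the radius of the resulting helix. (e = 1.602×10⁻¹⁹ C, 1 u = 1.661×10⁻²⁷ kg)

r ≈ 2.53×10⁻⁴ m

v⊥ = v sinθ = 1.61×10⁵·sin32° ≈ 8.532×10⁴ m/s.
r = m v⊥/(|q|B) = (1.883×10⁻²⁸)(8.532×10⁴)/((1.602×10⁻¹⁹)(0.397)) ≈ 2.53×10⁻⁴ m.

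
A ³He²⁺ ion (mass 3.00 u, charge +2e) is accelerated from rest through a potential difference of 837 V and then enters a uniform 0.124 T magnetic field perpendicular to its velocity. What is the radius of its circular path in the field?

Acceleration: |q|V = ½mv² ⇒ v = √(2|q|V/m) = √(2·3.204×10⁻¹⁹·837/4.983×10⁻²⁷) ≈ 3.281×10⁵ m/s.
In the field: r = mv/(|q|B) = (4.983×10⁻²⁷)(3.281×10⁵)/((3.204×10⁻¹⁹)(0.124)) ≈ 0.0411 m.

r ≈ 0.0411 m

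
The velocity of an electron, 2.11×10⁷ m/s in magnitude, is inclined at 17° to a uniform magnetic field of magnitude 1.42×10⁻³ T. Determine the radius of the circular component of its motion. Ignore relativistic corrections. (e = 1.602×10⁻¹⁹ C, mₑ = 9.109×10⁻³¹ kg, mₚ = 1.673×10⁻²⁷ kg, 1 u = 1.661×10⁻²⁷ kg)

r ≈ 0.0247 m

v⊥ = v sinθ = 2.11×10⁷·sin17° ≈ 6.169×10⁶ m/s.
r = m v⊥/(|q|B) = (9.109×10⁻³¹)(6.169×10⁶)/((1.602×10⁻¹⁹)(1.42×10⁻³)) ≈ 0.0247 m.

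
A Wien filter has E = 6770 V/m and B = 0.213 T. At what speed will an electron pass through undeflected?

v = 3.18×10⁴ m/s

Straight-line motion ⇒ electric and magnetic forces cancel, so E = vB.
v = E/B = 6770/0.213 = 3.18×10⁴ m/s.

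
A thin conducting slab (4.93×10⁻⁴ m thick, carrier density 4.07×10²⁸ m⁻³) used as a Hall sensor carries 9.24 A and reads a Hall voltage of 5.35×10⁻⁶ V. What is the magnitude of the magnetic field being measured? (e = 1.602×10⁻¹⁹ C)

From V_H = IB/(n e t), B = V_H n e t / I.
B = (5.35×10⁻⁶)(4.07×10²⁸)(1.602×10⁻¹⁹)(4.93×10⁻⁴)/9.24 ≈ 1.86 T.

B ≈ 1.86 T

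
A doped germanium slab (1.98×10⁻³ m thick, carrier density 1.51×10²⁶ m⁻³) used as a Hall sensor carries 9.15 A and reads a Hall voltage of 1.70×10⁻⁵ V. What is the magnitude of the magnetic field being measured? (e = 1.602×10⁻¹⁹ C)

From V_H = IB/(n e t), B = V_H n e t / I.
B = (1.70×10⁻⁵)(1.51×10²⁶)(1.602×10⁻¹⁹)(1.98×10⁻³)/9.15 ≈ 0.0890 T.

B ≈ 0.0890 T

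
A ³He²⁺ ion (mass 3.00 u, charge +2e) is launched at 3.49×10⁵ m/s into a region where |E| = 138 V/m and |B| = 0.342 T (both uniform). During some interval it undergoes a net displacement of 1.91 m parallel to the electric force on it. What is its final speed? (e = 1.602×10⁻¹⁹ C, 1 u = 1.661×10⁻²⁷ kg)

v_f ≈ 3.95×10⁵ m/s

B does no work; ΔKE = |q|E d.
½mv_f² = ½mv₀² + |q|Ed = ½(4.983×10⁻²⁷)(3.49×10⁵)² + (3.204×10⁻¹⁹)(138)(1.91) ≈ 3.035×10⁻¹⁶ J + 8.445×10⁻¹⁷ J ≈ 3.879×10⁻¹⁶ J.
v_f = √(2·3.879×10⁻¹⁶/4.983×10⁻²⁷) ≈ 3.95×10⁵ m/s.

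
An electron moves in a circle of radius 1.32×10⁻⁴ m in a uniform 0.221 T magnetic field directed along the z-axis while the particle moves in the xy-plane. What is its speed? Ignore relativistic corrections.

From |q|vB = mv²/r, v = |q|Br/m.
v = (1.602×10⁻¹⁹)(0.221)(1.32×10⁻⁴)/9.109×10⁻³¹ ≈ 5.13×10⁶ m/s.

v ≈ 5.13×10⁶ m/s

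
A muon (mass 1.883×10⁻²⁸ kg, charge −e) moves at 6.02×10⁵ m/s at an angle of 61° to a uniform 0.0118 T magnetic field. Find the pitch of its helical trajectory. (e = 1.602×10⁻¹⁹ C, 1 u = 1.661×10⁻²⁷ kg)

p ≈ 0.183 m

v∥ = v cosθ = 6.02×10⁵·cos61° ≈ 2.919×10⁵ m/s.
T = 2πm/(|q|B) = 2π(1.883×10⁻²⁸)/((1.602×10⁻¹⁹)(0.0118)) ≈ 6.259×10⁻⁷ s.
pitch = v∥ T = (2.919×10⁵)(6.259×10⁻⁷) ≈ 0.183 m.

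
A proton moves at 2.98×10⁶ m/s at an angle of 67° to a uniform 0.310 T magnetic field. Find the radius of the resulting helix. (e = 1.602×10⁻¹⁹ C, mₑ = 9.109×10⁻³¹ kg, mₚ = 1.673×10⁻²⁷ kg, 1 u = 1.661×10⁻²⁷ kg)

r ≈ 0.0924 m

v⊥ = v sinθ = 2.98×10⁶·sin67° ≈ 2.743×10⁶ m/s.
r = m v⊥/(|q|B) = (1.673×10⁻²⁷)(2.743×10⁶)/((1.602×10⁻¹⁹)(0.310)) ≈ 0.0924 m.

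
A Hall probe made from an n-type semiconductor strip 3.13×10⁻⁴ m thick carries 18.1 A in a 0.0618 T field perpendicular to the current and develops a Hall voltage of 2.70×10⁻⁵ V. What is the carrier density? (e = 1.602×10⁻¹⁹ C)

n ≈ 8.26×10²⁶ m⁻³

From V_H = IB/(n e t), n = IB/(V_H e t).
n = (18.1)(0.0618)/((2.70×10⁻⁵)(1.602×10⁻¹⁹)(3.13×10⁻⁴)) ≈ 8.26×10²⁶ m⁻³.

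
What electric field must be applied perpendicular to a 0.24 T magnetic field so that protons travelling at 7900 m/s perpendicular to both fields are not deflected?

E = 1900 V/m

For straight-line motion qE = qvB, so E = vB.
E = 7900 × 0.24 = 1900 V/m.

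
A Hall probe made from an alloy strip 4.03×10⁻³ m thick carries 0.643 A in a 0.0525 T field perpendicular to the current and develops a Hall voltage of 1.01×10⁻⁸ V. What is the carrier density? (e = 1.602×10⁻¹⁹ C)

n ≈ 5.18×10²⁷ m⁻³

From V_H = IB/(n e t), n = IB/(V_H e t).
n = (0.643)(0.0525)/((1.01×10⁻⁸)(1.602×10⁻¹⁹)(4.03×10⁻³)) ≈ 5.18×10²⁷ m⁻³.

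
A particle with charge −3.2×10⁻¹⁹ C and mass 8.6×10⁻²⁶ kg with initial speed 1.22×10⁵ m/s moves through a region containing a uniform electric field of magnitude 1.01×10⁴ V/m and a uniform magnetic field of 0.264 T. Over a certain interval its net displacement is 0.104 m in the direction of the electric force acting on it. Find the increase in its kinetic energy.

The magnetic force is always ⟂ v and does no work; only the electric force changes KE.
ΔKE = F_E · d = |q|E d = (3.2×10⁻¹⁹)(1.01×10⁴)(0.104) ≈ 3.36×10⁻¹⁶ J.

ΔKE ≈ 3.36×10⁻¹⁶ J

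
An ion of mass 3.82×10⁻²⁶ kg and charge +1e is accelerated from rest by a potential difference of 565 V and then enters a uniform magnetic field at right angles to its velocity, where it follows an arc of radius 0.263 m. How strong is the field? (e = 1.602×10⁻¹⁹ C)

B ≈ 0.0624 T

v = √(2|q|V/m) = √(2·1.602×10⁻¹⁹·565/3.82×10⁻²⁶) ≈ 6.884×10⁴ m/s.
B = mv/(|q|r) = (3.82×10⁻²⁶)(6.884×10⁴)/((1.602×10⁻¹⁹)(0.263)) ≈ 0.0624 T.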